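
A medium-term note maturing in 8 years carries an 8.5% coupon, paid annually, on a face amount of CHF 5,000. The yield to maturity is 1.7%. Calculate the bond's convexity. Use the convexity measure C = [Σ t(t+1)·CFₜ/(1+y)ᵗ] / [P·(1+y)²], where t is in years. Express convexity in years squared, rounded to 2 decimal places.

52.23

With y = 0.017:
  t   CF        PV=CF/(1+0.017)^t    t·PV        t(t+1)·PV
  1       425.00       417.8958       417.8958         835.7915
  2       425.00       410.9103       821.8206       2,465.4618
  3       425.00       404.0416     1,212.1248       4,848.4991
  4       425.00       397.2877     1,589.1508       7,945.7540
  5       425.00       390.6467     1,953.2335      11,719.4011
  6       425.00       384.1167     2,304.7003      16,132.9023
  7       425.00       377.6959     2,643.8712      21,150.9699
  8     5,425.00     4,740.5870    37,924.6958     341,322.2624
  Σ                  7,523.1817    48,867.4928     406,421.0420
P = 7,523.1817.
Convexity = Σ t(t+1)·PV / [P·(1+y)²] = 406,421.0420 / (7,523.1817 × 1.034289) = 52.23153.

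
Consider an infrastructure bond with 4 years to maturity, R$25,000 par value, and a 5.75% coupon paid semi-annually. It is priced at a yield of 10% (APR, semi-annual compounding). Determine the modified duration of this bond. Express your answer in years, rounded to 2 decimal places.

Periodic yield y = 0.05. First find Macaulay duration:
  t   CF        PV=CF/(1+0.05)^t    t·PV
  1       718.75       684.5238       684.5238
  2       718.75       651.9274     1,303.8549
  3       718.75       620.8833     1,862.6498
  4       718.75       591.3174     2,365.2696
  5       718.75       563.1594     2,815.7972
  6       718.75       536.3423     3,218.0539
  7       718.75       510.8022     3,575.6154
  8    25,718.75    17,407.4623   139,259.6987
  Σ                 21,566.4182   155,085.4634
P = 21,566.4182; Macaulay duration = 155,085.4634 / 21,566.4182 = 7.19106 half-year periods = 3.59553 years.
Modified duration = D_Mac / (1 + y) = 3.59553 / 1.05 = 3.42432 years.

3.42 years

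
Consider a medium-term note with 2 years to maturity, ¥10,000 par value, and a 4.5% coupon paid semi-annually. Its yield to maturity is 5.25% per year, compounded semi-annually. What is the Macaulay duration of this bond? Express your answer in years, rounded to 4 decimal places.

1.9344 years

Periodic yield y = 0.02625. Discount each cash flow and weight by its period:
  t   CF        PV=CF/(1+0.02625)^t    t·PV
  1       225.00       219.2448       219.2448
  2       225.00       213.6369       427.2737
  3       225.00       208.1723       624.5170
  4    10,225.00     9,218.2957    36,873.1829
  Σ                  9,859.3497    38,144.2184
Price P = Σ PV = 9,859.3497.
Macaulay duration = Σ(t·PV) / P = 38,144.2184 / 9,859.3497 = 3.86884 half-year periods.
In years: 3.86884 / 2 = 1.93442 years.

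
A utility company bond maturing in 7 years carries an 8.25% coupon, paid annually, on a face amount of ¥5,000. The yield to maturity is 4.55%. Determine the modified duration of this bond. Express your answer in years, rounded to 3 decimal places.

5.484 years

Periodic yield y = 0.0455. First find Macaulay duration:
  t   CF        PV=CF/(1+0.0455)^t    t·PV
  1       412.50       394.5481       394.5481
  2       412.50       377.3774       754.7548
  3       412.50       360.9540     1,082.8620
  4       412.50       345.2453     1,380.9813
  5       412.50       330.2203     1,651.1015
  6       412.50       315.8492     1,895.0950
  7     5,412.50     3,963.9635    27,747.7447
  Σ                  6,088.1577    34,907.0872
P = 6,088.1577; Macaulay duration = 34,907.0872 / 6,088.1577 = 5.73360 years.
Modified duration = D_Mac / (1 + y) = 5.73360 / 1.0455 = 5.48408 years.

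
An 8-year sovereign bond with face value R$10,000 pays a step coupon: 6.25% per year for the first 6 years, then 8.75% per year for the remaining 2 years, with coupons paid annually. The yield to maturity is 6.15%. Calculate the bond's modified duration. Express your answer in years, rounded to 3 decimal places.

6.187 years

Periodic yield y = 0.0615. First find Macaulay duration:
  t   CF        PV=CF/(1+0.0615)^t    t·PV
  1       625.00       588.7894       588.7894
  2       625.00       554.6768     1,109.3536
  3       625.00       522.5406     1,567.6217
  4       625.00       492.2662     1,969.0648
  5       625.00       463.7458     2,318.7292
  6       625.00       436.8779     2,621.2671
  7       875.00       576.1931     4,033.3518
  8    10,875.00     6,746.3564    53,970.8508
  Σ                 10,381.4462    68,179.0286
P = 10,381.4462; Macaulay duration = 68,179.0286 / 10,381.4462 = 6.56739 years.
Modified duration = D_Mac / (1 + y) = 6.56739 / 1.0615 = 6.18690 years.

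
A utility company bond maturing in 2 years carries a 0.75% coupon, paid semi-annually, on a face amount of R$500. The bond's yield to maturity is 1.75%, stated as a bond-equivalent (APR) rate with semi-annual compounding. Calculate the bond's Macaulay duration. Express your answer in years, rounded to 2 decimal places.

1.99 years

Periodic yield y = 0.00875. Discount each cash flow and weight by its period:
  t   CF        PV=CF/(1+0.00875)^t    t·PV
  1        1.875         1.8587         1.8587
  2        1.875         1.8426         3.6852
  3        1.875         1.8266         5.4799
  4      501.875       484.6870     1,938.7480
  Σ                    490.2150     1,949.7719
Price P = Σ PV = 490.2150.
Macaulay duration = Σ(t·PV) / P = 1,949.7719 / 490.2150 = 3.97738 half-year periods.
In years: 3.97738 / 2 = 1.98869 years.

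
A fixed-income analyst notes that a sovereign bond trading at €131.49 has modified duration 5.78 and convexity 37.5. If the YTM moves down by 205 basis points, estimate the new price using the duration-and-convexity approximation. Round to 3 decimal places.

Duration effect: -D_mod·Δy = -5.78 × (-0.0205) = +0.118490
Convexity effect: ½·C·(Δy)² = 0.5 × 37.5 × (-0.0205)² = +0.0078796875
ΔP/P ≈ +0.118490 + 0.0078796875 = +0.1263696875
New price ≈ 131.49 × (1 + 0.1263696875) = 148.106350209375.

€148.106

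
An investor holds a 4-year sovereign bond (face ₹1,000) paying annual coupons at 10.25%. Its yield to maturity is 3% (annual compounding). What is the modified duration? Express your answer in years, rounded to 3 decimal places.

3.436 years

Periodic yield y = 0.03. First find Macaulay duration:
  t   CF        PV=CF/(1+0.03)^t    t·PV
  1       102.50        99.5146        99.5146
  2       102.50        96.6161       193.2322
  3       102.50        93.8020       281.4061
  4     1,102.50       979.5570     3,918.2279
  Σ                  1,269.4896     4,492.3807
P = 1,269.4896; Macaulay duration = 4,492.3807 / 1,269.4896 = 3.53873 years.
Modified duration = D_Mac / (1 + y) = 3.53873 / 1.03 = 3.43566 years.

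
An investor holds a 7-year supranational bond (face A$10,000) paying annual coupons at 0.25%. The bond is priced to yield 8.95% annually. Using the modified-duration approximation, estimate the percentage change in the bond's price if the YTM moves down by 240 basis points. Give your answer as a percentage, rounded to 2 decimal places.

+15.25%

Periodic yield y = 0.0895. Modified duration first:
  t   CF        PV=CF/(1+0.0895)^t    t·PV
  1        25.00        22.9463        22.9463
  2        25.00        21.0613        42.1226
  3        25.00        19.3312        57.9935
  4        25.00        17.7432        70.9727
  5        25.00        16.2856        81.4280
  6        25.00        14.9478        89.6867
  7    10,025.00     5,501.6599    38,511.6192
  Σ                  5,613.9752    38,876.7691
P = 5,613.9752; D_Mac = 6.92500 yrs; D_mod = 6.92500/(1+0.0895) = 6.35613 yrs.
ΔP/P ≈ -D_mod · Δy = -6.35613 × (-0.024) = +0.152547 = +15.2547%.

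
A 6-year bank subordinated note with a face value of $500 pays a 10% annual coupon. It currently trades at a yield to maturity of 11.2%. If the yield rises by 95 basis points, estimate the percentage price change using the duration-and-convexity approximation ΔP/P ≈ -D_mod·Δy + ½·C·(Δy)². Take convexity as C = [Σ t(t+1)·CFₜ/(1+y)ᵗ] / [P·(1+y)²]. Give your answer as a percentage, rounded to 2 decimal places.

-3.95%

With y = 0.112:
  t   CF        PV=CF/(1+0.112)^t    t·PV        t(t+1)·PV
  1        50.00        44.9640        44.9640          89.9281
  2        50.00        40.4353        80.8706         242.6117
  3        50.00        36.3627       109.0880         436.3519
  4        50.00        32.7002       130.8009         654.0047
  5        50.00        29.4067       147.0334         882.2005
  6       550.00       290.8935     1,745.3608      12,217.5256
  Σ                    474.7624     2,258.1177      14,522.6224
P = 474.7624; D_Mac = 4.75631 yrs; D_mod = 4.27726 yrs; C = 24.73769.
Duration effect: -4.27726 × (+0.0095) = -0.040634
Convexity effect: 0.5 × 24.73769 × (0.0095)² = +0.0011163
ΔP/P ≈ -0.040634 + 0.0011163 = -0.039518 = -3.9518%.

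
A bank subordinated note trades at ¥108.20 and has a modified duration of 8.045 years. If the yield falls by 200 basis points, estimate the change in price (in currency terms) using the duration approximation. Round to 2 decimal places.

+¥17.41

Duration approximation: ΔP/P ≈ -D_mod · Δy = -8.045 × (-0.02) = +0.160900.
ΔP ≈ 108.20 × (+0.160900) = +17.40938.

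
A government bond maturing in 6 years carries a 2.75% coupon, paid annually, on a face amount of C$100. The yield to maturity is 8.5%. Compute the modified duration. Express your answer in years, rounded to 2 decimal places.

5.10 years

Periodic yield y = 0.085. First find Macaulay duration:
  t   CF        PV=CF/(1+0.085)^t    t·PV
  1         2.75         2.5346         2.5346
  2         2.75         2.3360         4.6720
  3         2.75         2.1530         6.4590
  4         2.75         1.9843         7.9373
  5         2.75         1.8289         9.1444
  6       102.75        62.9801       377.8806
  Σ                     73.8169       408.6279
P = 73.8169; Macaulay duration = 408.6279 / 73.8169 = 5.53570 years.
Modified duration = D_Mac / (1 + y) = 5.53570 / 1.085 = 5.10203 years.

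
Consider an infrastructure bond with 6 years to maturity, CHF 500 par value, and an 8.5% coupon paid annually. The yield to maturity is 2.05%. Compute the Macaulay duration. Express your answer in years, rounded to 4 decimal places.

Periodic yield y = 0.0205. Discount each cash flow and weight by its year:
  t   CF        PV=CF/(1+0.0205)^t    t·PV
  1        42.50        41.6463        41.6463
  2        42.50        40.8097        81.6193
  3        42.50        39.9899       119.9696
  4        42.50        39.1865       156.7462
  5        42.50        38.3994       191.9968
  6       542.50       480.3101     2,881.8604
  Σ                    680.3417     3,473.8384
Price P = Σ PV = 680.3417.
Macaulay duration = Σ(t·PV) / P = 3,473.8384 / 680.3417 = 5.10602 years.

5.1060 years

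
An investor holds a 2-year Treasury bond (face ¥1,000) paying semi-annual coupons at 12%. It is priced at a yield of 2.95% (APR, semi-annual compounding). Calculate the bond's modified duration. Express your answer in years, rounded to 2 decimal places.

Periodic yield y = 0.01475. First find Macaulay duration:
  t   CF        PV=CF/(1+0.01475)^t    t·PV
  1        60.00        59.1279        59.1279
  2        60.00        58.2684       116.5368
  3        60.00        57.4214       172.2643
  4     1,060.00       999.6998     3,998.7994
  Σ                  1,174.5176     4,346.7284
P = 1,174.5176; Macaulay duration = 4,346.7284 / 1,174.5176 = 3.70086 half-year periods = 1.85043 years.
Modified duration = D_Mac / (1 + y) = 1.85043 / 1.01475 = 1.82353 years.

1.82 years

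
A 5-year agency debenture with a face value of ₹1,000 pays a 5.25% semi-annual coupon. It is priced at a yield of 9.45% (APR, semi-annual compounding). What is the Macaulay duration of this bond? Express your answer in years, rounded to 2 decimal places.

Periodic yield y = 0.04725. Discount each cash flow and weight by its period:
  t   CF        PV=CF/(1+0.04725)^t    t·PV
  1        26.25        25.0656        25.0656
  2        26.25        23.9347        47.8695
  3        26.25        22.8548        68.5645
  4        26.25        21.8237        87.2947
  5        26.25        20.8390       104.1951
  6        26.25        19.8988       119.3929
  7        26.25        19.0010       133.0071
  8        26.25        18.1437       145.1498
  9        26.25        17.3251       155.9260
  10    1,026.25       646.7694     6,467.6942
  Σ                    835.6560     7,354.1594
Price P = Σ PV = 835.6560.
Macaulay duration = Σ(t·PV) / P = 7,354.1594 / 835.6560 = 8.80046 half-year periods.
In years: 8.80046 / 2 = 4.40023 years.

4.40 years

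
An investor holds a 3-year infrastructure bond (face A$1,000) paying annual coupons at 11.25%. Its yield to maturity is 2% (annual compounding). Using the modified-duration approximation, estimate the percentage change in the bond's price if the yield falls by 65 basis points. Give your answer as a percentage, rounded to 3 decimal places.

+1.746%

Periodic yield y = 0.02. Modified duration first:
  t   CF        PV=CF/(1+0.02)^t    t·PV
  1       112.50       110.2941       110.2941
  2       112.50       108.1315       216.2630
  3     1,112.50     1,048.3336     3,145.0008
  Σ                  1,266.7592     3,471.5579
P = 1,266.7592; D_Mac = 2.74050 yrs; D_mod = 2.74050/(1+0.02) = 2.68677 yrs.
ΔP/P ≈ -D_mod · Δy = -2.68677 × (-0.0065) = +0.017464 = +1.7464%.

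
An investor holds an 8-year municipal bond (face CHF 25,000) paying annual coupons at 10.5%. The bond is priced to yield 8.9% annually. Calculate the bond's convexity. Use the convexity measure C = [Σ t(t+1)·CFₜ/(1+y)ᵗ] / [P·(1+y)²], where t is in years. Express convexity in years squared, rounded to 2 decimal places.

With y = 0.089:
  t   CF        PV=CF/(1+0.089)^t    t·PV        t(t+1)·PV
  1     2,625.00     2,410.4683     2,410.4683       4,820.9366
  2     2,625.00     2,213.4695     4,426.9391      13,280.8172
  3     2,625.00     2,032.5707     6,097.7122      24,390.8488
  4     2,625.00     1,866.4561     7,465.8246      37,329.1228
  5     2,625.00     1,713.9175     8,569.5874      51,417.5245
  6     2,625.00     1,573.8453     9,443.0715      66,101.5007
  7     2,625.00     1,445.2206    10,116.5443      80,932.3547
  8    27,625.00    13,966.2319   111,729.8551   1,005,568.6961
  Σ                 27,222.1800   160,260.0026   1,283,841.8016
P = 27,222.1800.
Convexity = Σ t(t+1)·PV / [P·(1+y)²] = 1,283,841.8016 / (27,222.1800 × 1.185921) = 39.76792.

39.77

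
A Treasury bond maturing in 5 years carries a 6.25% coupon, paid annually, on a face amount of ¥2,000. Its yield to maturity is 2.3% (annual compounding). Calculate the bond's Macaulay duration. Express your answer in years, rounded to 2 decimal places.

4.50 years

Periodic yield y = 0.023. Discount each cash flow and weight by its year:
  t   CF        PV=CF/(1+0.023)^t    t·PV
  1       125.00       122.1896       122.1896
  2       125.00       119.4425       238.8849
  3       125.00       116.7570       350.2711
  4       125.00       114.1320       456.5281
  5     2,125.00     1,896.6219     9,483.1096
  Σ                  2,369.1431    10,650.9834
Price P = Σ PV = 2,369.1431.
Macaulay duration = Σ(t·PV) / P = 10,650.9834 / 2,369.1431 = 4.49571 years.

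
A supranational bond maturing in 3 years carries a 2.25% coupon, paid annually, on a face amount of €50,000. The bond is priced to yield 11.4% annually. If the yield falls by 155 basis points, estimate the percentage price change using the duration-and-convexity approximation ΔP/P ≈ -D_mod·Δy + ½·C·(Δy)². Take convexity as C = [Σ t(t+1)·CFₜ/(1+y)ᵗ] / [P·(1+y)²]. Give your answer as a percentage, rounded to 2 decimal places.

+4.18%

With y = 0.114:
  t   CF        PV=CF/(1+0.114)^t    t·PV        t(t+1)·PV
  1     1,125.00     1,009.8743     1,009.8743       2,019.7487
  2     1,125.00       906.5299     1,813.0598       5,439.1795
  3    51,125.00    36,980.9232   110,942.7695     443,771.0781
  Σ                 38,897.3274   113,765.7037     451,230.0063
P = 38,897.3274; D_Mac = 2.92477 yrs; D_mod = 2.62547 yrs; C = 9.34777.
Duration effect: -2.62547 × (-0.0155) = +0.040695
Convexity effect: 0.5 × 9.34777 × (-0.0155)² = +0.0011229
ΔP/P ≈ +0.040695 + 0.0011229 = +0.041818 = +4.1818%.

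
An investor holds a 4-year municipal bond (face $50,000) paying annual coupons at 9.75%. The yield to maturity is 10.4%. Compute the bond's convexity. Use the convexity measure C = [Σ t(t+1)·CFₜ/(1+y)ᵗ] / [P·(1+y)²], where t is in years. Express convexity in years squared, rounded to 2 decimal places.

With y = 0.104:
  t   CF        PV=CF/(1+0.104)^t    t·PV        t(t+1)·PV
  1     4,875.00     4,415.7609     4,415.7609       8,831.5217
  2     4,875.00     3,999.7834     7,999.5668      23,998.7004
  3     4,875.00     3,622.9922    10,868.9766      43,475.9065
  4    54,875.00    36,940.1147   147,760.4588     738,802.2941
  Σ                 48,978.6512   171,044.7631     815,108.4227
P = 48,978.6512.
Convexity = Σ t(t+1)·PV / [P·(1+y)²] = 815,108.4227 / (48,978.6512 × 1.218816) = 13.65433.

13.65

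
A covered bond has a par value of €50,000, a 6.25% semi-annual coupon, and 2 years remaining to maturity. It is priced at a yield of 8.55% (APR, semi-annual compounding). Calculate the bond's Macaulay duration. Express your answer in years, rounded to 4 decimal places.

Periodic yield y = 0.04275. Discount each cash flow and weight by its period:
  t   CF        PV=CF/(1+0.04275)^t    t·PV
  1     1,562.50     1,498.4416     1,498.4416
  2     1,562.50     1,437.0095     2,874.0189
  3     1,562.50     1,378.0959     4,134.2876
  4    51,562.50    43,612.7199   174,450.8794
  Σ                 47,926.2668   182,957.6276
Price P = Σ PV = 47,926.2668.
Macaulay duration = Σ(t·PV) / P = 182,957.6276 / 47,926.2668 = 3.81748 half-year periods.
In years: 3.81748 / 2 = 1.90874 years.

1.9087 years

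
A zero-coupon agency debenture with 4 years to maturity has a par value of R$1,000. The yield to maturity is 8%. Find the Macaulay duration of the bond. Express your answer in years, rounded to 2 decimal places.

4.00 years

A zero-coupon bond has a single cash flow at maturity, so its Macaulay duration equals its maturity: 4 years.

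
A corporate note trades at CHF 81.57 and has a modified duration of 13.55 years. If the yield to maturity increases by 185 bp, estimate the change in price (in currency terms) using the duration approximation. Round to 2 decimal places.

Duration approximation: ΔP/P ≈ -D_mod · Δy = -13.55 × (+0.0185) = -0.250675.
ΔP ≈ 81.57 × (-0.250675) = -20.44755975.

-CHF 20.45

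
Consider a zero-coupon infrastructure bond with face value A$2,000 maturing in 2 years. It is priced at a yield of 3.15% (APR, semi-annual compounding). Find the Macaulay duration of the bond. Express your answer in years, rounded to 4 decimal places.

2.0000 years

A zero-coupon bond has a single cash flow at maturity, so its Macaulay duration equals its maturity: 2 years.
(Equivalently: 4 semi-annual periods ÷ 2 = 2 years.)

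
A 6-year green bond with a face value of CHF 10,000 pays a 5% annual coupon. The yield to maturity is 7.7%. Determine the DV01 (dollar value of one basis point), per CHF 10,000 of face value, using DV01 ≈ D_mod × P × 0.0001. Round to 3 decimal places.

Periodic yield y = 0.077.
  t   CF        PV=CF/(1+0.077)^t    t·PV
  1       500.00       464.2526       464.2526
  2       500.00       431.0609       862.1217
  3       500.00       400.2422     1,200.7266
  4       500.00       371.6269     1,486.5078
  5       500.00       345.0575     1,725.2876
  6    10,500.00     6,728.1409    40,368.8455
  Σ                  8,740.3810    46,107.7418
P = 8,740.3810; D_Mac = 5.27526 yrs; D_mod = 4.89810 yrs.
DV01 ≈ 4.89810 × 8,740.3810 × 0.0001 = 4.281127.

CHF 4.281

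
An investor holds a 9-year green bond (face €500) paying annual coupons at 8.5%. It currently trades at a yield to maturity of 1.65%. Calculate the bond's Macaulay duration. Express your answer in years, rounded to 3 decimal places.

Periodic yield y = 0.0165. Discount each cash flow and weight by its year:
  t   CF        PV=CF/(1+0.0165)^t    t·PV
  1        42.50        41.8101        41.8101
  2        42.50        41.1315        82.2629
  3        42.50        40.4638       121.3914
  4        42.50        39.8070       159.2280
  5        42.50        39.1608       195.8042
  6        42.50        38.5252       231.1511
  7        42.50        37.8998       265.2988
  8        42.50        37.2846       298.2771
  9       542.50       468.2020     4,213.8183
  Σ                    784.2849     5,609.0419
Price P = Σ PV = 784.2849.
Macaulay duration = Σ(t·PV) / P = 5,609.0419 / 784.2849 = 7.15179 years.

7.152 years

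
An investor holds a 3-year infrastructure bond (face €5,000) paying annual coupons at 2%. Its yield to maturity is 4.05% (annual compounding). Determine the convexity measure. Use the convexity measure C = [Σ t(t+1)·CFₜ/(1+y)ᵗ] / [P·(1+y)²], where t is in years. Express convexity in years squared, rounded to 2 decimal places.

With y = 0.0405:
  t   CF        PV=CF/(1+0.0405)^t    t·PV        t(t+1)·PV
  1       100.00        96.1076        96.1076         192.2153
  2       100.00        92.3668       184.7336         554.2007
  3     5,100.00     4,527.3485    13,582.0454      54,328.1815
  Σ                  4,715.8229    13,862.8866      55,074.5975
P = 4,715.8229.
Convexity = Σ t(t+1)·PV / [P·(1+y)²] = 55,074.5975 / (4,715.8229 × 1.082640) = 10.78722.

10.79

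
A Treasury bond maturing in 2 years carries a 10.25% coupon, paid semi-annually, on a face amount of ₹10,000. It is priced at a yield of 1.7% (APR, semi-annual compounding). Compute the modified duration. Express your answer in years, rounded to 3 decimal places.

Periodic yield y = 0.0085. First find Macaulay duration:
  t   CF        PV=CF/(1+0.0085)^t    t·PV
  1       512.50       508.1805       508.1805
  2       512.50       503.8973     1,007.7947
  3       512.50       499.6503     1,498.9509
  4    10,512.50    10,162.5431    40,650.1722
  Σ                 11,674.2712    43,665.0983
P = 11,674.2712; Macaulay duration = 43,665.0983 / 11,674.2712 = 3.74028 half-year periods = 1.87014 years.
Modified duration = D_Mac / (1 + y) = 1.87014 / 1.0085 = 1.85438 years.

1.854 years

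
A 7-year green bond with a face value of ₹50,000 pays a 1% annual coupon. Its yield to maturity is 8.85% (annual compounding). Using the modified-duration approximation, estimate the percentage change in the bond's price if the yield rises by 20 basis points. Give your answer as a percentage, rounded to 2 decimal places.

-1.23%

Periodic yield y = 0.0885. Modified duration first:
  t   CF        PV=CF/(1+0.0885)^t    t·PV
  1       500.00       459.3477       459.3477
  2       500.00       422.0007       844.0013
  3       500.00       387.6901     1,163.0703
  4       500.00       356.1691     1,424.6765
  5       500.00       327.2110     1,636.0548
  6       500.00       300.6072     1,803.6433
  7    50,500.00    27,892.8149   195,249.7042
  Σ                 30,145.8407   202,580.4981
P = 30,145.8407; D_Mac = 6.72001 yrs; D_mod = 6.72001/(1+0.0885) = 6.17365 yrs.
ΔP/P ≈ -D_mod · Δy = -6.17365 × (+0.002) = -0.012347 = -1.2347%.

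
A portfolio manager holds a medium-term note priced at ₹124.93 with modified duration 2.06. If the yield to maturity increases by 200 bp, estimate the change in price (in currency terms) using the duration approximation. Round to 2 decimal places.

-₹5.15

Duration approximation: ΔP/P ≈ -D_mod · Δy = -2.06 × (+0.02) = -0.041200.
ΔP ≈ 124.93 × (-0.041200) = -5.147116.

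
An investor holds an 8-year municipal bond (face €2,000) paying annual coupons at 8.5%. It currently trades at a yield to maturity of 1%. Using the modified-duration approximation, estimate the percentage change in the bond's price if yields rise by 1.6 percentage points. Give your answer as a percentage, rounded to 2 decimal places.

-10.35%

Periodic yield y = 0.01. Modified duration first:
  t   CF        PV=CF/(1+0.01)^t    t·PV
  1       170.00       168.3168       168.3168
  2       170.00       166.6503       333.3007
  3       170.00       165.0003       495.0010
  4       170.00       163.3667       653.4666
  5       170.00       161.7492       808.7458
  6       170.00       160.1477       960.8861
  7       170.00       158.5621     1,109.9345
  8     2,170.00     2,003.9586    16,031.6687
  Σ                  3,147.7517    20,561.3203
P = 3,147.7517; D_Mac = 6.53207 yrs; D_mod = 6.53207/(1+0.01) = 6.46739 yrs.
ΔP/P ≈ -D_mod · Δy = -6.46739 × (+0.016) = -0.103478 = -10.3478%.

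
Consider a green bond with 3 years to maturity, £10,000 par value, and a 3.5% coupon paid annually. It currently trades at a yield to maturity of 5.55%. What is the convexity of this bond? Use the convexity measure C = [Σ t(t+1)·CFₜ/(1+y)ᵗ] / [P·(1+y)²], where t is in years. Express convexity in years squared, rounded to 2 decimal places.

10.28

With y = 0.0555:
  t   CF        PV=CF/(1+0.0555)^t    t·PV        t(t+1)·PV
  1       350.00       331.5964       331.5964         663.1928
  2       350.00       314.1605       628.3210       1,884.9630
  3    10,350.00     8,801.6813    26,405.0438     105,620.1750
  Σ                  9,447.4381    27,364.9611     108,168.3308
P = 9,447.4381.
Convexity = Σ t(t+1)·PV / [P·(1+y)²] = 108,168.3308 / (9,447.4381 × 1.114080) = 10.27708.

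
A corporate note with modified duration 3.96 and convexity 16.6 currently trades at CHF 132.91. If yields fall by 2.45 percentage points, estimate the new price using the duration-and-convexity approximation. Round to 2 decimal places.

Duration effect: -D_mod·Δy = -3.96 × (-0.0245) = +0.097020
Convexity effect: ½·C·(Δy)² = 0.5 × 16.6 × (-0.0245)² = +0.004982075
ΔP/P ≈ +0.097020 + 0.004982075 = +0.102002075
New price ≈ 132.91 × (1 + 0.102002075) = 146.46709578825.

CHF 146.47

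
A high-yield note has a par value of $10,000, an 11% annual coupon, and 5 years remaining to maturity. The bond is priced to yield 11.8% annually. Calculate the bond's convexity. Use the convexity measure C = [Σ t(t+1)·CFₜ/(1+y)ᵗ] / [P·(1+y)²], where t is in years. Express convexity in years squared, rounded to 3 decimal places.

18.244

With y = 0.118:
  t   CF        PV=CF/(1+0.118)^t    t·PV        t(t+1)·PV
  1     1,100.00       983.8998       983.8998       1,967.7996
  2     1,100.00       880.0535     1,760.1070       5,280.3210
  3     1,100.00       787.1677     2,361.5032       9,446.0126
  4     1,100.00       704.0856     2,816.3425      14,081.7123
  5    11,100.00     6,354.9767    31,774.8834     190,649.3003
  Σ                  9,710.1833    39,696.7358     221,425.1459
P = 9,710.1833.
Convexity = Σ t(t+1)·PV / [P·(1+y)²] = 221,425.1459 / (9,710.1833 × 1.249924) = 18.24383.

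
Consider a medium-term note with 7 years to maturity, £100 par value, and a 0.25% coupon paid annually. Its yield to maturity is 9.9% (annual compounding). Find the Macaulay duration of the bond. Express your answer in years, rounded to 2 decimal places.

6.92 years

Periodic yield y = 0.099. Discount each cash flow and weight by its year:
  t   CF        PV=CF/(1+0.099)^t    t·PV
  1         0.25         0.2275         0.2275
  2         0.25         0.2070         0.4140
  3         0.25         0.1883         0.5650
  4         0.25         0.1714         0.6855
  5         0.25         0.1559         0.7797
  6         0.25         0.1419         0.8513
  7       100.25        51.7727       362.4087
  Σ                     52.8647       365.9317
Price P = Σ PV = 52.8647.
Macaulay duration = Σ(t·PV) / P = 365.9317 / 52.8647 = 6.92204 years.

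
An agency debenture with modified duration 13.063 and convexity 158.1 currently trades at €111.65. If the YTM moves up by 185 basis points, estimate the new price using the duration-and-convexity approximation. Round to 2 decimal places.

€87.69

Duration effect: -D_mod·Δy = -13.063 × (+0.0185) = -0.2416655
Convexity effect: ½·C·(Δy)² = 0.5 × 158.1 × (0.0185)² = +0.0270548625
ΔP/P ≈ -0.2416655 + 0.0270548625 = -0.2146106375
New price ≈ 111.65 × (1 - 0.2146106375) = 87.688722323125.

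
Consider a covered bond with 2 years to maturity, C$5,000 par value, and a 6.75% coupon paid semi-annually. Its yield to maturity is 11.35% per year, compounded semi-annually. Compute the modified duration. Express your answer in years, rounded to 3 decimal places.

Periodic yield y = 0.05675. First find Macaulay duration:
  t   CF        PV=CF/(1+0.05675)^t    t·PV
  1       168.75       159.6877       159.6877
  2       168.75       151.1121       302.2242
  3       168.75       142.9970       428.9911
  4     5,168.75     4,144.7324    16,578.9298
  Σ                  4,598.5293    17,469.8328
P = 4,598.5293; Macaulay duration = 17,469.8328 / 4,598.5293 = 3.79900 half-year periods = 1.89950 years.
Modified duration = D_Mac / (1 + y) = 1.89950 / 1.05675 = 1.79749 years.

1.797 years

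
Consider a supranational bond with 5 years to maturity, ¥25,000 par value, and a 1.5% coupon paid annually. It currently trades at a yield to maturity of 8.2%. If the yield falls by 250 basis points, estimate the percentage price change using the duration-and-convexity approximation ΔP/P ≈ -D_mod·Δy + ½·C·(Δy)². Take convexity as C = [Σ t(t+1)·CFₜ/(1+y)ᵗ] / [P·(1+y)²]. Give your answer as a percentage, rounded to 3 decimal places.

+11.912%

With y = 0.082:
  t   CF        PV=CF/(1+0.082)^t    t·PV        t(t+1)·PV
  1       375.00       346.5804       346.5804         693.1608
  2       375.00       320.3146       640.6292       1,921.8877
  3       375.00       296.0394       888.1181       3,552.4726
  4       375.00       273.6039     1,094.4155       5,472.0773
  5    25,375.00    17,110.7776    85,553.8881     513,323.3286
  Σ                 18,347.3159    88,523.6313     524,962.9269
P = 18,347.3159; D_Mac = 4.82488 yrs; D_mod = 4.45923 yrs; C = 24.44002.
Duration effect: -4.45923 × (-0.025) = +0.111481
Convexity effect: 0.5 × 24.44002 × (-0.025)² = +0.0076375
ΔP/P ≈ +0.111481 + 0.0076375 = +0.119118 = +11.9118%.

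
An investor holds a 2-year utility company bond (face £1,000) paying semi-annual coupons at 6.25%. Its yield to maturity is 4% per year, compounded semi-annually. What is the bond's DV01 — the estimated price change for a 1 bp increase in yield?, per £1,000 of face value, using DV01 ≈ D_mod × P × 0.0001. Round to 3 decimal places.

Periodic yield y = 0.02.
  t   CF        PV=CF/(1+0.02)^t    t·PV
  1        31.25        30.6373        30.6373
  2        31.25        30.0365        60.0730
  3        31.25        29.4476        88.3427
  4     1,031.25       952.7156     3,810.8624
  Σ                  1,042.8369     3,989.9154
P = 1,042.8369; D_Mac = 3.82602 half-year periods = 1.91301 yrs; D_mod = 1.87550 yrs.
DV01 ≈ 1.87550 × 1,042.8369 × 0.0001 = 0.195584.

£0.196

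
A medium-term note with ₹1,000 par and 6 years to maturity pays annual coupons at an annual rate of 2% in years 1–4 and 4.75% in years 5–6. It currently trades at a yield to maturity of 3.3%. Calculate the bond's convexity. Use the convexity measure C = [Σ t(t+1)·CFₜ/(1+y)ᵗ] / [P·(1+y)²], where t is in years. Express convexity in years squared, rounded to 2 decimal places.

36.61

With y = 0.033:
  t   CF        PV=CF/(1+0.033)^t    t·PV        t(t+1)·PV
  1        20.00        19.3611        19.3611          38.7222
  2        20.00        18.7426        37.4852         112.4555
  3        20.00        18.1438        54.4315         217.7260
  4        20.00        17.5642        70.2569         351.2843
  5        47.50        40.3824       201.9119       1,211.4717
  6     1,047.50       862.0890     5,172.5340      36,207.7379
  Σ                    976.2831     5,555.9805      38,139.3975
P = 976.2831.
Convexity = Σ t(t+1)·PV / [P·(1+y)²] = 38,139.3975 / (976.2831 × 1.067089) = 36.60980.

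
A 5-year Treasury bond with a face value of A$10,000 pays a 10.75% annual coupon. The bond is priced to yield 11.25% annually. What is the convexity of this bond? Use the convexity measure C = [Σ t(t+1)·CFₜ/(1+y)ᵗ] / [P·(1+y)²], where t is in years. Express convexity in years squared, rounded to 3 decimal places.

18.562

With y = 0.1125:
  t   CF        PV=CF/(1+0.1125)^t    t·PV        t(t+1)·PV
  1     1,075.00       966.2921       966.2921       1,932.5843
  2     1,075.00       868.5772     1,737.1544       5,211.4632
  3     1,075.00       780.7436     2,342.2307       9,368.9226
  4     1,075.00       701.7920     2,807.1678      14,035.8391
  5    11,075.00     6,498.9566    32,494.7830     194,968.6979
  Σ                  9,816.3614    40,347.6280     225,517.5071
P = 9,816.3614.
Convexity = Σ t(t+1)·PV / [P·(1+y)²] = 225,517.5071 / (9,816.3614 × 1.237656) = 18.56221.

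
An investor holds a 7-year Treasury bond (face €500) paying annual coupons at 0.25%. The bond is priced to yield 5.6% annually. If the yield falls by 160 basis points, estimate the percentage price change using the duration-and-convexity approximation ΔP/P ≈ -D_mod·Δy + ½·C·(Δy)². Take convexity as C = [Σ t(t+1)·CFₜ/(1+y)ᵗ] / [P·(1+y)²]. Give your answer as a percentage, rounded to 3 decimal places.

With y = 0.056:
  t   CF        PV=CF/(1+0.056)^t    t·PV        t(t+1)·PV
  1         1.25         1.1837         1.1837           2.3674
  2         1.25         1.1209         2.2419           6.7256
  3         1.25         1.0615         3.1845          12.7379
  4         1.25         1.0052         4.0208          20.1041
  5         1.25         0.9519         4.7595          28.5569
  6         1.25         0.9014         5.4085          37.8596
  7       501.25       342.3000     2,396.1003      19,168.8026
  Σ                    348.5247     2,416.8992      19,277.1542
P = 348.5247; D_Mac = 6.93466 yrs; D_mod = 6.56691 yrs; C = 49.59998.
Duration effect: -6.56691 × (-0.016) = +0.105071
Convexity effect: 0.5 × 49.59998 × (-0.016)² = +0.0063488
ΔP/P ≈ +0.105071 + 0.0063488 = +0.111419 = +11.1419%.

+11.142%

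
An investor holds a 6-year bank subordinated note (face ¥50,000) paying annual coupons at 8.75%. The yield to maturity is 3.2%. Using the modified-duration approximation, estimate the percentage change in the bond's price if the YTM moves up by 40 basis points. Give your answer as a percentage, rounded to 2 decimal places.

-1.96%

Periodic yield y = 0.032. Modified duration first:
  t   CF        PV=CF/(1+0.032)^t    t·PV
  1     4,375.00     4,239.3411     4,239.3411
  2     4,375.00     4,107.8886     8,215.7773
  3     4,375.00     3,980.5123    11,941.5368
  4     4,375.00     3,857.0855    15,428.3421
  5     4,375.00     3,737.4860    18,687.4298
  6    54,375.00    45,011.2513   270,067.5077
  Σ                 64,933.5648   328,579.9348
P = 64,933.5648; D_Mac = 5.06025 yrs; D_mod = 5.06025/(1+0.032) = 4.90334 yrs.
ΔP/P ≈ -D_mod · Δy = -4.90334 × (+0.004) = -0.019613 = -1.9613%.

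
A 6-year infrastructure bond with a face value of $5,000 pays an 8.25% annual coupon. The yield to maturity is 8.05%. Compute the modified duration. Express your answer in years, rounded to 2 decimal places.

Periodic yield y = 0.0805. First find Macaulay duration:
  t   CF        PV=CF/(1+0.0805)^t    t·PV
  1       412.50       381.7677       381.7677
  2       412.50       353.3250       706.6501
  3       412.50       327.0014       981.0043
  4       412.50       302.6390     1,210.5559
  5       412.50       280.0916     1,400.4580
  6     5,412.50     3,401.3340    20,408.0041
  Σ                  5,046.1588    25,088.4401
P = 5,046.1588; Macaulay duration = 25,088.4401 / 5,046.1588 = 4.97179 years.
Modified duration = D_Mac / (1 + y) = 4.97179 / 1.0805 = 4.60138 years.

4.60 years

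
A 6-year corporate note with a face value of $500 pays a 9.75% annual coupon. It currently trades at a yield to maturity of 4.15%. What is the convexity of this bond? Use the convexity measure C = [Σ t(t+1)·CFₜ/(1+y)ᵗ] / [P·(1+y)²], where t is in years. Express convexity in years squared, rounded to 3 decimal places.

29.910

With y = 0.0415:
  t   CF        PV=CF/(1+0.0415)^t    t·PV        t(t+1)·PV
  1        48.75        46.8075        46.8075          93.6150
  2        48.75        44.9424        89.8848         269.6543
  3        48.75        43.1516       129.4548         517.8191
  4        48.75        41.4322       165.7286         828.6431
  5        48.75        39.7812       198.9062       1,193.4370
  6       548.75       429.9509     2,579.7055      18,057.9388
  Σ                    646.0658     3,210.4874      20,961.1073
P = 646.0658.
Convexity = Σ t(t+1)·PV / [P·(1+y)²] = 20,961.1073 / (646.0658 × 1.084722) = 29.91017.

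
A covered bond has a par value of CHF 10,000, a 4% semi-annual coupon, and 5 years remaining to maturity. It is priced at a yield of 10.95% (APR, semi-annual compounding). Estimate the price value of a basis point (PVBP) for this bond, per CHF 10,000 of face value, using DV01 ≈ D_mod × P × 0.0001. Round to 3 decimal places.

Periodic yield y = 0.05475.
  t   CF        PV=CF/(1+0.05475)^t    t·PV
  1       200.00       189.6184       189.6184
  2       200.00       179.7757       359.5513
  3       200.00       170.4439       511.3316
  4       200.00       161.5965       646.3859
  5       200.00       153.2083       766.0416
  6       200.00       145.2556       871.5334
  7       200.00       137.7156       964.0095
  8       200.00       130.5671     1,044.5367
  9       200.00       123.7896     1,114.1065
  10   10,200.00     5,985.5606    59,855.6059
  Σ                  7,377.5312    66,322.7207
P = 7,377.5312; D_Mac = 8.98983 half-year periods = 4.49491 yrs; D_mod = 4.26159 yrs.
DV01 ≈ 4.26159 × 7,377.5312 × 0.0001 = 3.144002.

CHF 3.144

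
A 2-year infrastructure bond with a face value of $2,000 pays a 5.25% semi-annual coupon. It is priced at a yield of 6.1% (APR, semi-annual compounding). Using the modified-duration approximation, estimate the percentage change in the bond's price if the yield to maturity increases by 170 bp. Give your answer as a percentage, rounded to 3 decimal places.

-3.174%

Periodic yield y = 0.0305. Modified duration first:
  t   CF        PV=CF/(1+0.0305)^t    t·PV
  1        52.50        50.9461        50.9461
  2        52.50        49.4383        98.8766
  3        52.50        47.9750       143.9251
  4     2,052.50     1,820.0829     7,280.3318
  Σ                  1,968.4424     7,574.0796
P = 1,968.4424; D_Mac = 3.84775 half-year periods = 1.92388 yrs; D_mod = 1.92388/(1+0.0305) = 1.86693 yrs.
ΔP/P ≈ -D_mod · Δy = -1.86693 × (+0.017) = -0.031738 = -3.1738%.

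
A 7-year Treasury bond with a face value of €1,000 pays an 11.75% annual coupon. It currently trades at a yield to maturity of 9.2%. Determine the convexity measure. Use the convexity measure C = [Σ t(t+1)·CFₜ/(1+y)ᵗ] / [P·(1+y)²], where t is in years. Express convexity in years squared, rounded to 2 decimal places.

31.62

With y = 0.092:
  t   CF        PV=CF/(1+0.092)^t    t·PV        t(t+1)·PV
  1       117.50       107.6007       107.6007         215.2015
  2       117.50        98.5355       197.0709         591.2128
  3       117.50        90.2339       270.7018       1,082.8074
  4       117.50        82.6318       330.5273       1,652.6364
  5       117.50        75.6702       378.3508       2,270.1049
  6       117.50        69.2950       415.7701       2,910.3909
  7     1,117.50       603.5164     4,224.6147      33,796.9174
  Σ                  1,127.4835     5,924.6364      42,519.2713
P = 1,127.4835.
Convexity = Σ t(t+1)·PV / [P·(1+y)²] = 42,519.2713 / (1,127.4835 × 1.192464) = 31.62498.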